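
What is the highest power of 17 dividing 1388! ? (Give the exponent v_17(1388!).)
v_17(1388!) = 85

Legendre's formula: v_p(n!) = Σ_{k ≥ 1} ⌊n / p^k⌋. For p = 17, n = 1388, the terms are:
  ⌊1388/17^1⌋ = ⌊1388/17⌋ = 81
  ⌊1388/17^2⌋ = ⌊1388/289⌋ = 4
(the next term ⌊1388/17^3⌋ = 0, terminating the sum). Summing: v_17(1388!) = 81 + 4 = 85.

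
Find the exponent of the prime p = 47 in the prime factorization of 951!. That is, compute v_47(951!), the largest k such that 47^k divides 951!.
v_47(951!) = 20

Legendre's formula: v_p(n!) = Σ_{k ≥ 1} ⌊n / p^k⌋. For p = 47, n = 951, the terms are:
  ⌊951/47^1⌋ = ⌊951/47⌋ = 20
(the next term ⌊951/47^2⌋ = 0, terminating the sum). Summing: v_47(951!) = 20 = 20.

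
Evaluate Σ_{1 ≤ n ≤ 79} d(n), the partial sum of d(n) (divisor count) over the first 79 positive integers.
Σ_{n ≤ 79} d(n) = 358

Compute d(n) for each 1 ≤ n ≤ 79: d(1) = 1, d(2) = 2, d(3) = 2, d(4) = 3, d(5) = 2, d(6) = 4, d(7) = 2, d(8) = 4, d(9) = 3, d(10) = 4, d(11) = 2, d(12) = 6, d(13) = 2, d(14) = 4, d(15) = 4, d(16) = 5, d(17) = 2, d(18) = 6, d(19) = 2, d(20) = 6, d(21) = 4, d(22) = 4, d(23) = 2, d(24) = 8, d(25) = 3, d(26) = 4, d(27) = 4, d(28) = 6, d(29) = 2, d(30) = 8, d(31) = 2, d(32) = 6, d(33) = 4, d(34) = 4, d(35) = 4, d(36) = 9, d(37) = 2, d(38) = 4, d(39) = 4, d(40) = 8, d(41) = 2, d(42) = 8, d(43) = 2, d(44) = 6, d(45) = 6, d(46) = 4, d(47) = 2, d(48) = 10, d(49) = 3, d(50) = 6, d(51) = 4, d(52) = 6, d(53) = 2, d(54) = 8, d(55) = 4, d(56) = 8, d(57) = 4, d(58) = 4, d(59) = 2, d(60) = 12, d(61) = 2, d(62) = 4, d(63) = 6, d(64) = 7, d(65) = 4, d(66) = 8, d(67) = 2, d(68) = 6, d(69) = 4, d(70) = 8, d(71) = 2, d(72) = 12, d(73) = 2, d(74) = 4, d(75) = 6, d(76) = 6, d(77) = 4, d(78) = 8, d(79) = 2. Summing all 79 values: 358. (Dirichlet's divisor formula: Σ_{n ≤ x} d(n) = x ln(x) + (2γ − 1) x + O(√x). For x = 79, the asymptotic estimate is ≈ 357.39.)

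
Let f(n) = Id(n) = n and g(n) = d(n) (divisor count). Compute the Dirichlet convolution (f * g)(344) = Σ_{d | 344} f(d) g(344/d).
(Id * d)(344) = 1170

Divisors of 344: [1, 2, 4, 8, 43, 86, 172, 344]. For each d | 344:
  d = 1: Id(1) · d(344/1) = 1 · 8 = 8
  d = 2: Id(2) · d(344/2) = 2 · 6 = 12
  d = 4: Id(4) · d(344/4) = 4 · 4 = 16
  d = 8: Id(8) · d(344/8) = 8 · 2 = 16
  d = 43: Id(43) · d(344/43) = 43 · 4 = 172
  d = 86: Id(86) · d(344/86) = 86 · 3 = 258
  d = 172: Id(172) · d(344/172) = 172 · 2 = 344
  d = 344: Id(344) · d(344/344) = 344 · 1 = 344
Summing: (Id * d)(344) = 8 + 12 + 16 + 16 + 172 + 258 + 344 + 344 = 1170.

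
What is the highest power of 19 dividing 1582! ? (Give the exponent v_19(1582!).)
v_19(1582!) = 87

Legendre's formula: v_p(n!) = Σ_{k ≥ 1} ⌊n / p^k⌋. For p = 19, n = 1582, the terms are:
  ⌊1582/19^1⌋ = ⌊1582/19⌋ = 83
  ⌊1582/19^2⌋ = ⌊1582/361⌋ = 4
(the next term ⌊1582/19^3⌋ = 0, terminating the sum). Summing: v_19(1582!) = 83 + 4 = 87.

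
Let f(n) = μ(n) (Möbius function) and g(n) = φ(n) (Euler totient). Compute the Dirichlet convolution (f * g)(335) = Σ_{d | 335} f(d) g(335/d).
(μ * φ)(335) = 195

Divisors of 335: [1, 5, 67, 335]. For each d | 335:
  d = 1: μ(1) · φ(335/1) = 1 · 264 = 264
  d = 5: μ(5) · φ(335/5) = -1 · 66 = -66
  d = 67: μ(67) · φ(335/67) = -1 · 4 = -4
  d = 335: μ(335) · φ(335/335) = 1 · 1 = 1
Summing: (μ * φ)(335) = 264 + -66 + -4 + 1 = 195.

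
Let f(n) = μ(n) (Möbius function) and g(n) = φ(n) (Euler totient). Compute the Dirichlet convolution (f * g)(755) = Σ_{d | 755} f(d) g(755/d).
(μ * φ)(755) = 447

Divisors of 755: [1, 5, 151, 755]. For each d | 755:
  d = 1: μ(1) · φ(755/1) = 1 · 600 = 600
  d = 5: μ(5) · φ(755/5) = -1 · 150 = -150
  d = 151: μ(151) · φ(755/151) = -1 · 4 = -4
  d = 755: μ(755) · φ(755/755) = 1 · 1 = 1
Summing: (μ * φ)(755) = 600 + -150 + -4 + 1 = 447.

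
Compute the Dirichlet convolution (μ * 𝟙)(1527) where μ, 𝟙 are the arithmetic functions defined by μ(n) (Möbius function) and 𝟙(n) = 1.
(μ * 𝟙)(1527) = 0

Divisors of 1527: [1, 3, 509, 1527]. For each d | 1527:
  d = 1: μ(1) · 𝟙(1527/1) = 1 · 1 = 1
  d = 3: μ(3) · 𝟙(1527/3) = -1 · 1 = -1
  d = 509: μ(509) · 𝟙(1527/509) = -1 · 1 = -1
  d = 1527: μ(1527) · 𝟙(1527/1527) = 1 · 1 = 1
Summing: (μ * 𝟙)(1527) = 1 + -1 + -1 + 1 = 0.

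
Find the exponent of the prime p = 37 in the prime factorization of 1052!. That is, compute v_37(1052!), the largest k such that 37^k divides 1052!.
v_37(1052!) = 28

Legendre's formula: v_p(n!) = Σ_{k ≥ 1} ⌊n / p^k⌋. For p = 37, n = 1052, the terms are:
  ⌊1052/37^1⌋ = ⌊1052/37⌋ = 28
(the next term ⌊1052/37^2⌋ = 0, terminating the sum). Summing: v_37(1052!) = 28 = 28.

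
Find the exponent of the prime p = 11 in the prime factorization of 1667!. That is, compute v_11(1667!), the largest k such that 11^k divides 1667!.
v_11(1667!) = 165

Legendre's formula: v_p(n!) = Σ_{k ≥ 1} ⌊n / p^k⌋. For p = 11, n = 1667, the terms are:
  ⌊1667/11^1⌋ = ⌊1667/11⌋ = 151
  ⌊1667/11^2⌋ = ⌊1667/121⌋ = 13
  ⌊1667/11^3⌋ = ⌊1667/1331⌋ = 1
(the next term ⌊1667/11^4⌋ = 0, terminating the sum). Summing: v_11(1667!) = 151 + 13 + 1 = 165.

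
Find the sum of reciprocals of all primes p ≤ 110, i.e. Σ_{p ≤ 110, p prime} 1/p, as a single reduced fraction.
Σ 1/p = 514977313070181206962860776592994315598662571/279734996817854936178276161872067809674997230

π(110) = 29, so the primes ≤ 110 are [2, 3, 5, 7, 11, 13, 17, 19, 23, 29, 31, 37, 41, 43, 47, 53, 59, 61, 67, 71, 73, 79, 83, 89, 97, 101, 103, 107, 109]. Summing 1/p over these primes: 514977313070181206962860776592994315598662571/279734996817854936178276161872067809674997230 ≈ 1.8409. Mertens estimate ln ln(110) + 0.2615 ≈ 1.8092.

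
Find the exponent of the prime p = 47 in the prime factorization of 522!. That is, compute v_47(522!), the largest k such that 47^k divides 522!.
v_47(522!) = 11

Legendre's formula: v_p(n!) = Σ_{k ≥ 1} ⌊n / p^k⌋. For p = 47, n = 522, the terms are:
  ⌊522/47^1⌋ = ⌊522/47⌋ = 11
(the next term ⌊522/47^2⌋ = 0, terminating the sum). Summing: v_47(522!) = 11 = 11.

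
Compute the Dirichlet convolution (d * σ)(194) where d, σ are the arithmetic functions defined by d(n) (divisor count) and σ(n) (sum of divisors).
(d * σ)(194) = 500

Divisors of 194: [1, 2, 97, 194]. For each d | 194:
  d = 1: d(1) · σ(194/1) = 1 · 294 = 294
  d = 2: d(2) · σ(194/2) = 2 · 98 = 196
  d = 97: d(97) · σ(194/97) = 2 · 3 = 6
  d = 194: d(194) · σ(194/194) = 4 · 1 = 4
Summing: (d * σ)(194) = 294 + 196 + 6 + 4 = 500.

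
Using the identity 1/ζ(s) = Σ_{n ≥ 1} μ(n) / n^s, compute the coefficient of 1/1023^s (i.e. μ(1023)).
μ(1023) = -1

Factor n = 1023 = 3 · 11 · 31. μ(n) = 0 if any exponent ≥ 2 (not squarefree); otherwise μ(n) = (−1)^{ω(n)} where ω(n) is the number of distinct prime factors. Applying: μ(1023) = -1.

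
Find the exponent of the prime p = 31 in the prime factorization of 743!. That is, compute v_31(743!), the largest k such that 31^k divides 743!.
v_31(743!) = 23

Legendre's formula: v_p(n!) = Σ_{k ≥ 1} ⌊n / p^k⌋. For p = 31, n = 743, the terms are:
  ⌊743/31^1⌋ = ⌊743/31⌋ = 23
(the next term ⌊743/31^2⌋ = 0, terminating the sum). Summing: v_31(743!) = 23 = 23.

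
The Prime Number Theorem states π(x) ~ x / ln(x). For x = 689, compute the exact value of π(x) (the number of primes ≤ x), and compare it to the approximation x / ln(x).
π(689) = 124;  x/ln(x) ≈ 105.43;  relative error ≈ 14.98%.

Directly count primes up to 689: π(689) = 124. The PNT approximation gives 689/ln(689) ≈ 689/6.53524 ≈ 105.43. Relative error (π(x) − x/ln(x)) / π(x) ≈ 14.98%; the approximation is known to undercount slightly (Li(x) is a better estimate).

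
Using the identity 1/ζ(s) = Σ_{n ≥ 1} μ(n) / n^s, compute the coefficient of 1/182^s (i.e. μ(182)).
μ(182) = -1

Factor n = 182 = 2 · 7 · 13. μ(n) = 0 if any exponent ≥ 2 (not squarefree); otherwise μ(n) = (−1)^{ω(n)} where ω(n) is the number of distinct prime factors. Applying: μ(182) = -1.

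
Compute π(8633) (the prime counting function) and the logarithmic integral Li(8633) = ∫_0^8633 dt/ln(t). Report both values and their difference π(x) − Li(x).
π(8633) = 1075;  Li(8633) ≈ 1096.55;  π(x) − Li(x) ≈ -21.55.

Direct count of primes ≤ 8633 gives π(8633) = 1075. Numerical evaluation of the logarithmic integral gives Li(8633) ≈ 1096.55. The difference π(x) − Li(x) ≈ -21.55 is typically negative for small/moderate x (Li(x) overestimates), though Littlewood's theorem shows this sign changes infinitely often.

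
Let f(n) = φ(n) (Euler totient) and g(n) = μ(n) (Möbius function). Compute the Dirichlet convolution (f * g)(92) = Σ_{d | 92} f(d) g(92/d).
(φ * μ)(92) = 21

Divisors of 92: [1, 2, 4, 23, 46, 92]. For each d | 92:
  d = 1: φ(1) · μ(92/1) = 1 · 0 = 0
  d = 2: φ(2) · μ(92/2) = 1 · 1 = 1
  d = 4: φ(4) · μ(92/4) = 2 · -1 = -2
  d = 23: φ(23) · μ(92/23) = 22 · 0 = 0
  d = 46: φ(46) · μ(92/46) = 22 · -1 = -22
  d = 92: φ(92) · μ(92/92) = 44 · 1 = 44
Summing: (φ * μ)(92) = 0 + 1 + -2 + 0 + -22 + 44 = 21.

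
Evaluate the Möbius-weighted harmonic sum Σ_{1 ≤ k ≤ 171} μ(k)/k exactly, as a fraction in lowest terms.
Σ μ(k)/k = 976794744883260874795165001864511964953389627727401386703595517/962947420735983927056946215901134429196419130606213075415963491270

Values of μ(k) for 1 ≤ k ≤ 171: μ(1) = 1, μ(2) = -1, μ(3) = -1, μ(5) = -1, μ(6) = 1, μ(7) = -1, μ(10) = 1, μ(11) = -1, μ(13) = -1, μ(14) = 1, μ(15) = 1, μ(17) = -1, μ(19) = -1, μ(21) = 1, μ(22) = 1, μ(23) = -1, μ(26) = 1, μ(29) = -1, μ(30) = -1, μ(31) = -1, μ(33) = 1, μ(34) = 1, μ(35) = 1, μ(37) = -1, μ(38) = 1, μ(39) = 1, μ(41) = -1, μ(42) = -1, μ(43) = -1, μ(46) = 1, μ(47) = -1, μ(51) = 1, μ(53) = -1, μ(55) = 1, μ(57) = 1, μ(58) = 1, μ(59) = -1, μ(61) = -1, μ(62) = 1, μ(65) = 1, μ(66) = -1, μ(67) = -1, μ(69) = 1, μ(70) = -1, μ(71) = -1, μ(73) = -1, μ(74) = 1, μ(77) = 1, μ(78) = -1, μ(79) = -1, μ(82) = 1, μ(83) = -1, μ(85) = 1, μ(86) = 1, μ(87) = 1, μ(89) = -1, μ(91) = 1, μ(93) = 1, μ(94) = 1, μ(95) = 1, μ(97) = -1, μ(101) = -1, μ(102) = -1, μ(103) = -1, μ(105) = -1, μ(106) = 1, μ(107) = -1, μ(109) = -1, μ(110) = -1, μ(111) = 1, μ(113) = -1, μ(114) = -1, μ(115) = 1, μ(118) = 1, μ(119) = 1, μ(122) = 1, μ(123) = 1, μ(127) = -1, μ(129) = 1, μ(130) = -1, μ(131) = -1, μ(133) = 1, μ(134) = 1, μ(137) = -1, μ(138) = -1, μ(139) = -1, μ(141) = 1, μ(142) = 1, μ(143) = 1, μ(145) = 1, μ(146) = 1, μ(149) = -1, μ(151) = -1, μ(154) = -1, μ(155) = 1, μ(157) = -1, μ(158) = 1, μ(159) = 1, μ(161) = 1, μ(163) = -1, μ(165) = -1, μ(166) = 1, μ(167) = -1, μ(170) = -1, with μ = 0 on non-squarefree integers. Summing μ(k)/k for k where μ(k) ≠ 0 gives 976794744883260874795165001864511964953389627727401386703595517/962947420735983927056946215901134429196419130606213075415963491270 ≈ 0.0010. (PNT ⟺ this sum → 0 as n → ∞.)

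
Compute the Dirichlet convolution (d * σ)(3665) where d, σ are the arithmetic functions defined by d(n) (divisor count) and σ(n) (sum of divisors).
(d * σ)(3665) = 5888

Divisors of 3665: [1, 5, 733, 3665]. For each d | 3665:
  d = 1: d(1) · σ(3665/1) = 1 · 4404 = 4404
  d = 5: d(5) · σ(3665/5) = 2 · 734 = 1468
  d = 733: d(733) · σ(3665/733) = 2 · 6 = 12
  d = 3665: d(3665) · σ(3665/3665) = 4 · 1 = 4
Summing: (d * σ)(3665) = 4404 + 1468 + 12 + 4 = 5888.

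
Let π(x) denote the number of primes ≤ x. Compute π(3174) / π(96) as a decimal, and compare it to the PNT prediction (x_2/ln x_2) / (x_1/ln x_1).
π(3174)/π(96) = 449/24 ≈ 18.7083;  PNT prediction ≈ 18.7168.

π(96) = 24 and π(3174) = 449, so π(3174)/π(96) ≈ 18.7083. The PNT-predicted ratio is (3174/ln(3174)) / (96/ln(96)) ≈ 18.7168. The two agree to within a few percent, as expected.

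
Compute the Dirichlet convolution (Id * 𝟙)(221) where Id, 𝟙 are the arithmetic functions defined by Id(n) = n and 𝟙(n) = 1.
(Id * 𝟙)(221) = 252

Divisors of 221: [1, 13, 17, 221]. For each d | 221:
  d = 1: Id(1) · 𝟙(221/1) = 1 · 1 = 1
  d = 13: Id(13) · 𝟙(221/13) = 13 · 1 = 13
  d = 17: Id(17) · 𝟙(221/17) = 17 · 1 = 17
  d = 221: Id(221) · 𝟙(221/221) = 221 · 1 = 221
Summing: (Id * 𝟙)(221) = 1 + 13 + 17 + 221 = 252.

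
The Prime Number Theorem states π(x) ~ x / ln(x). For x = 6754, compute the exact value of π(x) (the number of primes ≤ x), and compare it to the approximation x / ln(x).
π(6754) = 869;  x/ln(x) ≈ 765.94;  relative error ≈ 11.86%.

Directly count primes up to 6754: π(6754) = 869. The PNT approximation gives 6754/ln(6754) ≈ 6754/8.81789 ≈ 765.94. Relative error (π(x) − x/ln(x)) / π(x) ≈ 11.86%; the approximation is known to undercount slightly (Li(x) is a better estimate).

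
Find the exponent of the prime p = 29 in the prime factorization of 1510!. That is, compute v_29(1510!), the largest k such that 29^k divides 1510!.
v_29(1510!) = 53

Legendre's formula: v_p(n!) = Σ_{k ≥ 1} ⌊n / p^k⌋. For p = 29, n = 1510, the terms are:
  ⌊1510/29^1⌋ = ⌊1510/29⌋ = 52
  ⌊1510/29^2⌋ = ⌊1510/841⌋ = 1
(the next term ⌊1510/29^3⌋ = 0, terminating the sum). Summing: v_29(1510!) = 52 + 1 = 53.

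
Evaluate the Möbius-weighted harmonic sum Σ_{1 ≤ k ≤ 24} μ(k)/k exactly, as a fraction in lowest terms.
Σ μ(k)/k = -249979/223092870

Values of μ(k) for 1 ≤ k ≤ 24: μ(1) = 1, μ(2) = -1, μ(3) = -1, μ(5) = -1, μ(6) = 1, μ(7) = -1, μ(10) = 1, μ(11) = -1, μ(13) = -1, μ(14) = 1, μ(15) = 1, μ(17) = -1, μ(19) = -1, μ(21) = 1, μ(22) = 1, μ(23) = -1, with μ = 0 on non-squarefree integers. Summing μ(k)/k for k where μ(k) ≠ 0 gives -249979/223092870 ≈ -0.0011. (PNT ⟺ this sum → 0 as n → ∞.)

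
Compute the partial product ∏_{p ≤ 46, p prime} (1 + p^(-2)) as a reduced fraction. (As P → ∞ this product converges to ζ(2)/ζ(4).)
∏ = 783023736407200000000/517444490765057062977

The primes p ≤ 46 are [2, 3, 5, 7, 11, 13, 17, 19, 23, 29, 31, 37, 41, 43]. For each, (1 + 1/p^2) = (p^2 + 1)/p^2. Multiplying these fractions over p ∈ [2, 3, 5, 7, 11, 13, 17, 19, 23, 29, 31, 37, 41, 43] gives 783023736407200000000/517444490765057062977. (In the limit P → ∞ this tends to ζ(2)/ζ(4).)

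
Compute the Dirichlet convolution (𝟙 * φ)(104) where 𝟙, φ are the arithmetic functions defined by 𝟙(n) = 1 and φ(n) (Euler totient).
(𝟙 * φ)(104) = 104

Divisors of 104: [1, 2, 4, 8, 13, 26, 52, 104]. For each d | 104:
  d = 1: 𝟙(1) · φ(104/1) = 1 · 48 = 48
  d = 2: 𝟙(2) · φ(104/2) = 1 · 24 = 24
  d = 4: 𝟙(4) · φ(104/4) = 1 · 12 = 12
  d = 8: 𝟙(8) · φ(104/8) = 1 · 12 = 12
  d = 13: 𝟙(13) · φ(104/13) = 1 · 4 = 4
  d = 26: 𝟙(26) · φ(104/26) = 1 · 2 = 2
  d = 52: 𝟙(52) · φ(104/52) = 1 · 1 = 1
  d = 104: 𝟙(104) · φ(104/104) = 1 · 1 = 1
Summing: (𝟙 * φ)(104) = 48 + 24 + 12 + 12 + 4 + 2 + 1 + 1 = 104.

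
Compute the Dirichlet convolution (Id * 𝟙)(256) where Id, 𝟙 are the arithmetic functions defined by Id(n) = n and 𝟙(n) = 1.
(Id * 𝟙)(256) = 511

Divisors of 256: [1, 2, 4, 8, 16, 32, 64, 128, 256]. For each d | 256:
  d = 1: Id(1) · 𝟙(256/1) = 1 · 1 = 1
  d = 2: Id(2) · 𝟙(256/2) = 2 · 1 = 2
  d = 4: Id(4) · 𝟙(256/4) = 4 · 1 = 4
  d = 8: Id(8) · 𝟙(256/8) = 8 · 1 = 8
  d = 16: Id(16) · 𝟙(256/16) = 16 · 1 = 16
  d = 32: Id(32) · 𝟙(256/32) = 32 · 1 = 32
  d = 64: Id(64) · 𝟙(256/64) = 64 · 1 = 64
  d = 128: Id(128) · 𝟙(256/128) = 128 · 1 = 128
  d = 256: Id(256) · 𝟙(256/256) = 256 · 1 = 256
Summing: (Id * 𝟙)(256) = 1 + 2 + 4 + 8 + 16 + 32 + 64 + 128 + 256 = 511.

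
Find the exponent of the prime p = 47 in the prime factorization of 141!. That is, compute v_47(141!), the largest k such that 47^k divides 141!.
v_47(141!) = 3

Legendre's formula: v_p(n!) = Σ_{k ≥ 1} ⌊n / p^k⌋. For p = 47, n = 141, the terms are:
  ⌊141/47^1⌋ = ⌊141/47⌋ = 3
(the next term ⌊141/47^2⌋ = 0, terminating the sum). Summing: v_47(141!) = 3 = 3.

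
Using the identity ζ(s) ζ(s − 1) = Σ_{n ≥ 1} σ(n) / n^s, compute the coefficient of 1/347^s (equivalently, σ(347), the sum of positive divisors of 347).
σ(347) = 348

In the product (Σ m^0/m^s)(Σ k / k^s) = Σ (Σ_{d | n} d) / n^s, the coefficient of 1/n^s is σ(n) = Σ_{d | n} d. For n = 347, divisors are [1, 347]; summing: σ(347) = 348.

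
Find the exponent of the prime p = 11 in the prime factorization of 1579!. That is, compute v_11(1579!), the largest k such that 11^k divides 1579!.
v_11(1579!) = 157

Legendre's formula: v_p(n!) = Σ_{k ≥ 1} ⌊n / p^k⌋. For p = 11, n = 1579, the terms are:
  ⌊1579/11^1⌋ = ⌊1579/11⌋ = 143
  ⌊1579/11^2⌋ = ⌊1579/121⌋ = 13
  ⌊1579/11^3⌋ = ⌊1579/1331⌋ = 1
(the next term ⌊1579/11^4⌋ = 0, terminating the sum). Summing: v_11(1579!) = 143 + 13 + 1 = 157.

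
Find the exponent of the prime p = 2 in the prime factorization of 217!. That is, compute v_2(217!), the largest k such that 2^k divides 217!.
v_2(217!) = 212

Legendre's formula: v_p(n!) = Σ_{k ≥ 1} ⌊n / p^k⌋. For p = 2, n = 217, the terms are:
  ⌊217/2^1⌋ = ⌊217/2⌋ = 108
  ⌊217/2^2⌋ = ⌊217/4⌋ = 54
  ⌊217/2^3⌋ = ⌊217/8⌋ = 27
  ⌊217/2^4⌋ = ⌊217/16⌋ = 13
  ⌊217/2^5⌋ = ⌊217/32⌋ = 6
  ⌊217/2^6⌋ = ⌊217/64⌋ = 3
  ⌊217/2^7⌋ = ⌊217/128⌋ = 1
(the next term ⌊217/2^8⌋ = 0, terminating the sum). Summing: v_2(217!) = 108 + 54 + 27 + 13 + 6 + 3 + 1 = 212.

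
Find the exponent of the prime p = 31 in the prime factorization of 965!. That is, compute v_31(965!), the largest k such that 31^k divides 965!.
v_31(965!) = 32

Legendre's formula: v_p(n!) = Σ_{k ≥ 1} ⌊n / p^k⌋. For p = 31, n = 965, the terms are:
  ⌊965/31^1⌋ = ⌊965/31⌋ = 31
  ⌊965/31^2⌋ = ⌊965/961⌋ = 1
(the next term ⌊965/31^3⌋ = 0, terminating the sum). Summing: v_31(965!) = 31 + 1 = 32.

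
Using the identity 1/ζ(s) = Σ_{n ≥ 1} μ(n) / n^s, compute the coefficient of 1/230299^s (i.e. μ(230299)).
μ(230299) = 1

Factor n = 230299 = 17 · 19 · 23 · 31. μ(n) = 0 if any exponent ≥ 2 (not squarefree); otherwise μ(n) = (−1)^{ω(n)} where ω(n) is the number of distinct prime factors. Applying: μ(230299) = 1.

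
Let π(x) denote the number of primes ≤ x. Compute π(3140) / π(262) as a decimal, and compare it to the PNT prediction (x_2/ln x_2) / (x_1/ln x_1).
π(3140)/π(262) = 446/55 ≈ 8.1091;  PNT prediction ≈ 8.2880.

π(262) = 55 and π(3140) = 446, so π(3140)/π(262) ≈ 8.1091. The PNT-predicted ratio is (3140/ln(3140)) / (262/ln(262)) ≈ 8.2880. The two agree to within a few percent, as expected.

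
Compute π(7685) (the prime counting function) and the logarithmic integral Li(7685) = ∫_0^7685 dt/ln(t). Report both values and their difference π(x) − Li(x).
π(7685) = 974;  Li(7685) ≈ 991.29;  π(x) − Li(x) ≈ -17.29.

Direct count of primes ≤ 7685 gives π(7685) = 974. Numerical evaluation of the logarithmic integral gives Li(7685) ≈ 991.29. The difference π(x) − Li(x) ≈ -17.29 is typically negative for small/moderate x (Li(x) overestimates), though Littlewood's theorem shows this sign changes infinitely often.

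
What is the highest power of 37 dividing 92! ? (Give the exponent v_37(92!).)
v_37(92!) = 2

Legendre's formula: v_p(n!) = Σ_{k ≥ 1} ⌊n / p^k⌋. For p = 37, n = 92, the terms are:
  ⌊92/37^1⌋ = ⌊92/37⌋ = 2
(the next term ⌊92/37^2⌋ = 0, terminating the sum). Summing: v_37(92!) = 2 = 2.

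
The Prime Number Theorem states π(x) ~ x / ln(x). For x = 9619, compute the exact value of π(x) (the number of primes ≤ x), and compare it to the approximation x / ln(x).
π(9619) = 1187;  x/ln(x) ≈ 1048.79;  relative error ≈ 11.64%.

Directly count primes up to 9619: π(9619) = 1187. The PNT approximation gives 9619/ln(9619) ≈ 9619/9.17150 ≈ 1048.79. Relative error (π(x) − x/ln(x)) / π(x) ≈ 11.64%; the approximation is known to undercount slightly (Li(x) is a better estimate).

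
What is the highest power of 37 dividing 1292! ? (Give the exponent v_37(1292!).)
v_37(1292!) = 34

Legendre's formula: v_p(n!) = Σ_{k ≥ 1} ⌊n / p^k⌋. For p = 37, n = 1292, the terms are:
  ⌊1292/37^1⌋ = ⌊1292/37⌋ = 34
(the next term ⌊1292/37^2⌋ = 0, terminating the sum). Summing: v_37(1292!) = 34 = 34.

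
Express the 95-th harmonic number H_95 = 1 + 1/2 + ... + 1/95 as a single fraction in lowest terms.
H_95 = 3691835092344109255246562280652279367381/718766754945489455304472257065075294400

Direct summation: H_95 = 1 + 1/2 + ... + 1/95. The least common denominator is lcm(1, ..., 95) = 718766754945489455304472257065075294400; over this denominator the numerator is 718766754945489455304472257065075294400 + 359383377472744727652236128532537647200 + 239588918315163151768157419021691764800 + 179691688736372363826118064266268823600 + 143753350989097891060894451413015058880 + 119794459157581575884078709510845882400 + 102680964992212779329210322437867899200 + 89845844368186181913059032133134411800 + 79862972771721050589385806340563921600 + 71876675494548945530447225706507529440 + 65342432267771768664042932460461390400 + 59897229578790787942039354755422941200 + 55289750380422265792651712081928868800 + 51340482496106389664605161218933949600 + 47917783663032630353631483804338352960 + 44922922184093090956529516066567205900 + 42280397349734673841439544533239723200 + 39931486385860525294692903170281960800 + 37829829207657339752866960898161857600 + 35938337747274472765223612853253764720 + 34226988330737593109736774145955966400 + 32671216133885884332021466230230695200 + 31250728475890845882803141611525012800 + 29948614789395393971019677377711470600 + 28750670197819578212178890282603011776 + 27644875190211132896325856040964434400 + 26620990923907016863128602113521307200 + 25670241248053194832302580609466974800 + 24785060515361705355326629553968113600 + 23958891831516315176815741902169176480 + 23186024353080305009821685711776622400 + 22461461092046545478264758033283602950 + 21780810755923922888014310820153796800 + 21140198674867336920719772266619861600 + 20536192998442555865842064487573579840 + 19965743192930262647346451585140980400 + 19426128512040255548769520461218251200 + 18914914603828669876433480449080928800 + 18429916793474088597550570693976289600 + 17969168873637236382611806426626882360 + 17530896462085108665962737977196958400 + 17113494165368796554868387072977983200 + 16715505928964871053592378071280820800 + 16335608066942942166010733115115347600 + 15972594554344210117877161268112784320 + 15625364237945422941401570805762506400 + 15292909679691265006478133129044155200 + 14974307394697696985509838688855735300 + 14668709284601825618458617491123985600 + 14375335098909789106089445141301505888 + 14093465783244891280479848177746574400 + 13822437595105566448162928020482217200 + 13561636885763951986876835038963684800 + 13310495461953508431564301056760653600 + 13068486453554353732808586492092278080 + 12835120624026597416151290304733487400 + 12609943069219113250955653632720619200 + 12392530257680852677663314776984056800 + 12182487371957448394991055204492801600 + 11979445915758157588407870951084588240 + 11783061556483433693515938640411070400 + 11593012176540152504910842855888311200 + 11408996110245864369912258048651988800 + 11230730546023272739132379016641801475 + 11057950076084453158530342416385773760 + 10890405377961961444007155410076898400 + 10727862014111782914992123239777243200 + 10570099337433668460359886133309930800 + 10416909491963615294267713870508337600 + 10268096499221277932921032243786789920 + 10123475421767457116964397986832046400 + 9982871596465131323673225792570490200 + 9846119930760129524718798041987332800 + 9713064256020127774384760230609125600 + 9583556732606526070726296760867670592 + 9457457301914334938216740224540464400 + 9334633181110252666291847494351627200 + 9214958396737044298775285346988144800 + 9098313353740372851955345026140193600 + 8984584436818618191305903213313441180 + 8873663641302338954376200704507102400 + 8765448231042554332981368988598479200 + 8659840421029993437403280205603316800 + 8556747082684398277434193536488991600 + 8456079469946934768287908906647944640 + 8357752964482435526796189035640410400 + 8261686838453901785108876517989371200 + 8167804033471471083005366557557673800 + 8076030954443701744994070304101969600 + 7986297277172105058938580634056392160 + 7898535768631752256093101725989838400 + 7812682118972711470700785402881253200 + 7728674784360101669940561903925540800 + 7646454839845632503239066564522077600 + 7565965841531467950573392179632371520 = 3691835092344109255246562280652279367381, so H_95 = 3691835092344109255246562280652279367381/718766754945489455304472257065075294400 (already in lowest terms) ≈ 5.13635. (The PNT-adjacent estimate ln(95) + γ ≈ 5.13109 matches within O(1/n).)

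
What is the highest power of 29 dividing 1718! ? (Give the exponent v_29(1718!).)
v_29(1718!) = 61

Legendre's formula: v_p(n!) = Σ_{k ≥ 1} ⌊n / p^k⌋. For p = 29, n = 1718, the terms are:
  ⌊1718/29^1⌋ = ⌊1718/29⌋ = 59
  ⌊1718/29^2⌋ = ⌊1718/841⌋ = 2
(the next term ⌊1718/29^3⌋ = 0, terminating the sum). Summing: v_29(1718!) = 59 + 2 = 61.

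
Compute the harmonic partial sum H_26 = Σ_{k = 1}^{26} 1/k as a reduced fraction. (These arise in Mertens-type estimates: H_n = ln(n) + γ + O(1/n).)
H_26 = 34395742267/8923714800

Direct summation: H_26 = 1 + 1/2 + ... + 1/26. The least common denominator is lcm(1, ..., 26) = 26771144400; over this denominator the numerator is 26771144400 + 13385572200 + 8923714800 + 6692786100 + 5354228880 + 4461857400 + 3824449200 + 3346393050 + 2974571600 + 2677114440 + 2433740400 + 2230928700 + 2059318800 + 1912224600 + 1784742960 + 1673196525 + 1574773200 + 1487285800 + 1409007600 + 1338557220 + 1274816400 + 1216870200 + 1163962800 + 1115464350 + 1070845776 + 1029659400 = 103187226801, so H_26 = 103187226801/26771144400; reducing by gcd(103187226801, 26771144400) = 3 gives 34395742267/8923714800 ≈ 3.85442. (The PNT-adjacent estimate ln(26) + γ ≈ 3.83531 matches within O(1/n).)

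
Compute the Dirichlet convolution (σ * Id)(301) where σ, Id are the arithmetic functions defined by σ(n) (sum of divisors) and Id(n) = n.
(σ * Id)(301) = 1305

Divisors of 301: [1, 7, 43, 301]. For each d | 301:
  d = 1: σ(1) · Id(301/1) = 1 · 301 = 301
  d = 7: σ(7) · Id(301/7) = 8 · 43 = 344
  d = 43: σ(43) · Id(301/43) = 44 · 7 = 308
  d = 301: σ(301) · Id(301/301) = 352 · 1 = 352
Summing: (σ * Id)(301) = 301 + 344 + 308 + 352 = 1305.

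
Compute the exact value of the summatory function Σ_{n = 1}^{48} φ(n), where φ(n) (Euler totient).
Σ_{n ≤ 48} φ(n) = 712

Compute φ(n) for each 1 ≤ n ≤ 48: φ(1) = 1, φ(2) = 1, φ(3) = 2, φ(4) = 2, φ(5) = 4, φ(6) = 2, φ(7) = 6, φ(8) = 4, φ(9) = 6, φ(10) = 4, φ(11) = 10, φ(12) = 4, φ(13) = 12, φ(14) = 6, φ(15) = 8, φ(16) = 8, φ(17) = 16, φ(18) = 6, φ(19) = 18, φ(20) = 8, φ(21) = 12, φ(22) = 10, φ(23) = 22, φ(24) = 8, φ(25) = 20, φ(26) = 12, φ(27) = 18, φ(28) = 12, φ(29) = 28, φ(30) = 8, φ(31) = 30, φ(32) = 16, φ(33) = 20, φ(34) = 16, φ(35) = 24, φ(36) = 12, φ(37) = 36, φ(38) = 18, φ(39) = 24, φ(40) = 16, φ(41) = 40, φ(42) = 12, φ(43) = 42, φ(44) = 20, φ(45) = 24, φ(46) = 22, φ(47) = 46, φ(48) = 16. Summing all 48 values: 712. (Average order: Σ_{n ≤ x} φ(n) ~ (3/π²) x². For x = 48, (3/π²)·48² ≈ 700.33.)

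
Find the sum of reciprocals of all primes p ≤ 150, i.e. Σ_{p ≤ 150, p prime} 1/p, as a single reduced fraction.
Σ 1/p = 2815015614437565820654021455954100101477639621972021569177/1492182350939279320058875736615841068547583863326864530410

π(150) = 35, so the primes ≤ 150 are [2, 3, 5, 7, 11, 13, 17, 19, 23, 29, 31, 37, 41, 43, 47, 53, 59, 61, 67, 71, 73, 79, 83, 89, 97, 101, 103, 107, 109, 113, 127, 131, 137, 139, 149]. Summing 1/p over these primes: 2815015614437565820654021455954100101477639621972021569177/1492182350939279320058875736615841068547583863326864530410 ≈ 1.8865. Mertens estimate ln ln(150) + 0.2615 ≈ 1.8731.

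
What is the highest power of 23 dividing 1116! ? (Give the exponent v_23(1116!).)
v_23(1116!) = 50

Legendre's formula: v_p(n!) = Σ_{k ≥ 1} ⌊n / p^k⌋. For p = 23, n = 1116, the terms are:
  ⌊1116/23^1⌋ = ⌊1116/23⌋ = 48
  ⌊1116/23^2⌋ = ⌊1116/529⌋ = 2
(the next term ⌊1116/23^3⌋ = 0, terminating the sum). Summing: v_23(1116!) = 48 + 2 = 50.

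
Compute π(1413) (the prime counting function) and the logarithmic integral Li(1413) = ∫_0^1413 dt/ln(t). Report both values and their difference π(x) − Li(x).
π(1413) = 223;  Li(1413) ≈ 235.87;  π(x) − Li(x) ≈ -12.87.

Direct count of primes ≤ 1413 gives π(1413) = 223. Numerical evaluation of the logarithmic integral gives Li(1413) ≈ 235.87. The difference π(x) − Li(x) ≈ -12.87 is typically negative for small/moderate x (Li(x) overestimates), though Littlewood's theorem shows this sign changes infinitely often.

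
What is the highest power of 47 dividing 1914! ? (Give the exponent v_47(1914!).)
v_47(1914!) = 40

Legendre's formula: v_p(n!) = Σ_{k ≥ 1} ⌊n / p^k⌋. For p = 47, n = 1914, the terms are:
  ⌊1914/47^1⌋ = ⌊1914/47⌋ = 40
(the next term ⌊1914/47^2⌋ = 0, terminating the sum). Summing: v_47(1914!) = 40 = 40.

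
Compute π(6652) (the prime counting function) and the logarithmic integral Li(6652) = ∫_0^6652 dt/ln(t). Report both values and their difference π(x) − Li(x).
π(6652) = 856;  Li(6652) ≈ 874.91;  π(x) − Li(x) ≈ -18.91.

Direct count of primes ≤ 6652 gives π(6652) = 856. Numerical evaluation of the logarithmic integral gives Li(6652) ≈ 874.91. The difference π(x) − Li(x) ≈ -18.91 is typically negative for small/moderate x (Li(x) overestimates), though Littlewood's theorem shows this sign changes infinitely often.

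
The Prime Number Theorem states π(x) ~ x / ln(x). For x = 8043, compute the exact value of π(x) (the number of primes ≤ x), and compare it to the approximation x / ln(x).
π(8043) = 1011;  x/ln(x) ≈ 894.41;  relative error ≈ 11.53%.

Directly count primes up to 8043: π(8043) = 1011. The PNT approximation gives 8043/ln(8043) ≈ 8043/8.99256 ≈ 894.41. Relative error (π(x) − x/ln(x)) / π(x) ≈ 11.53%; the approximation is known to undercount slightly (Li(x) is a better estimate).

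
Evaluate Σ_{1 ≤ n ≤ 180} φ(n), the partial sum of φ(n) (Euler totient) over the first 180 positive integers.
Σ_{n ≤ 180} φ(n) = 9880

Compute φ(n) for each 1 ≤ n ≤ 180: φ(1) = 1, φ(2) = 1, φ(3) = 2, φ(4) = 2, φ(5) = 4, φ(6) = 2, φ(7) = 6, φ(8) = 4, φ(9) = 6, φ(10) = 4, φ(11) = 10, φ(12) = 4, φ(13) = 12, φ(14) = 6, φ(15) = 8, φ(16) = 8, φ(17) = 16, φ(18) = 6, φ(19) = 18, φ(20) = 8, φ(21) = 12, φ(22) = 10, φ(23) = 22, φ(24) = 8, φ(25) = 20, φ(26) = 12, φ(27) = 18, φ(28) = 12, φ(29) = 28, φ(30) = 8, φ(31) = 30, φ(32) = 16, φ(33) = 20, φ(34) = 16, φ(35) = 24, φ(36) = 12, φ(37) = 36, φ(38) = 18, φ(39) = 24, φ(40) = 16, φ(41) = 40, φ(42) = 12, φ(43) = 42, φ(44) = 20, φ(45) = 24, φ(46) = 22, φ(47) = 46, φ(48) = 16, φ(49) = 42, φ(50) = 20, φ(51) = 32, φ(52) = 24, φ(53) = 52, φ(54) = 18, φ(55) = 40, φ(56) = 24, φ(57) = 36, φ(58) = 28, φ(59) = 58, φ(60) = 16, φ(61) = 60, φ(62) = 30, φ(63) = 36, φ(64) = 32, φ(65) = 48, φ(66) = 20, φ(67) = 66, φ(68) = 32, φ(69) = 44, φ(70) = 24, φ(71) = 70, φ(72) = 24, φ(73) = 72, φ(74) = 36, φ(75) = 40, φ(76) = 36, φ(77) = 60, φ(78) = 24, φ(79) = 78, φ(80) = 32, φ(81) = 54, φ(82) = 40, φ(83) = 82, φ(84) = 24, φ(85) = 64, φ(86) = 42, φ(87) = 56, φ(88) = 40, φ(89) = 88, φ(90) = 24, φ(91) = 72, φ(92) = 44, φ(93) = 60, φ(94) = 46, φ(95) = 72, φ(96) = 32, φ(97) = 96, φ(98) = 42, φ(99) = 60, φ(100) = 40, φ(101) = 100, φ(102) = 32, φ(103) = 102, φ(104) = 48, φ(105) = 48, φ(106) = 52, φ(107) = 106, φ(108) = 36, φ(109) = 108, φ(110) = 40, φ(111) = 72, φ(112) = 48, φ(113) = 112, φ(114) = 36, φ(115) = 88, φ(116) = 56, φ(117) = 72, φ(118) = 58, φ(119) = 96, φ(120) = 32, φ(121) = 110, φ(122) = 60, φ(123) = 80, φ(124) = 60, φ(125) = 100, φ(126) = 36, φ(127) = 126, φ(128) = 64, φ(129) = 84, φ(130) = 48, φ(131) = 130, φ(132) = 40, φ(133) = 108, φ(134) = 66, φ(135) = 72, φ(136) = 64, φ(137) = 136, φ(138) = 44, φ(139) = 138, φ(140) = 48, φ(141) = 92, φ(142) = 70, φ(143) = 120, φ(144) = 48, φ(145) = 112, φ(146) = 72, φ(147) = 84, φ(148) = 72, φ(149) = 148, φ(150) = 40, φ(151) = 150, φ(152) = 72, φ(153) = 96, φ(154) = 60, φ(155) = 120, φ(156) = 48, φ(157) = 156, φ(158) = 78, φ(159) = 104, φ(160) = 64, φ(161) = 132, φ(162) = 54, φ(163) = 162, φ(164) = 80, φ(165) = 80, φ(166) = 82, φ(167) = 166, φ(168) = 48, φ(169) = 156, φ(170) = 64, φ(171) = 108, φ(172) = 84, φ(173) = 172, φ(174) = 56, φ(175) = 120, φ(176) = 80, φ(177) = 116, φ(178) = 88, φ(179) = 178, φ(180) = 48. Summing all 180 values: 9880. (Average order: Σ_{n ≤ x} φ(n) ~ (3/π²) x². For x = 180, (3/π²)·180² ≈ 9848.42.)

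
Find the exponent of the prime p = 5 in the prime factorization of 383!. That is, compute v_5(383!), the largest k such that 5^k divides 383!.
v_5(383!) = 94

Legendre's formula: v_p(n!) = Σ_{k ≥ 1} ⌊n / p^k⌋. For p = 5, n = 383, the terms are:
  ⌊383/5^1⌋ = ⌊383/5⌋ = 76
  ⌊383/5^2⌋ = ⌊383/25⌋ = 15
  ⌊383/5^3⌋ = ⌊383/125⌋ = 3
(the next term ⌊383/5^4⌋ = 0, terminating the sum). Summing: v_5(383!) = 76 + 15 + 3 = 94.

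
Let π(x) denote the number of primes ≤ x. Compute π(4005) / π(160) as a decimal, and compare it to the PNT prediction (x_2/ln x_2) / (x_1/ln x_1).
π(4005)/π(160) = 552/37 ≈ 14.9189;  PNT prediction ≈ 15.3145.

π(160) = 37 and π(4005) = 552, so π(4005)/π(160) ≈ 14.9189. The PNT-predicted ratio is (4005/ln(4005)) / (160/ln(160)) ≈ 15.3145. The two agree to within a few percent, as expected.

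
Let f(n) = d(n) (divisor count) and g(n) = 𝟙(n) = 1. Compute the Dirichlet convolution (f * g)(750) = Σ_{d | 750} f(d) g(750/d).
(d * 𝟙)(750) = 90

Divisors of 750: [1, 2, 3, 5, 6, 10, 15, 25, 30, 50, 75, 125, 150, 250, 375, 750]. For each d | 750:
  d = 1: d(1) · 𝟙(750/1) = 1 · 1 = 1
  d = 2: d(2) · 𝟙(750/2) = 2 · 1 = 2
  d = 3: d(3) · 𝟙(750/3) = 2 · 1 = 2
  d = 5: d(5) · 𝟙(750/5) = 2 · 1 = 2
  d = 6: d(6) · 𝟙(750/6) = 4 · 1 = 4
  d = 10: d(10) · 𝟙(750/10) = 4 · 1 = 4
  d = 15: d(15) · 𝟙(750/15) = 4 · 1 = 4
  d = 25: d(25) · 𝟙(750/25) = 3 · 1 = 3
  d = 30: d(30) · 𝟙(750/30) = 8 · 1 = 8
  d = 50: d(50) · 𝟙(750/50) = 6 · 1 = 6
  d = 75: d(75) · 𝟙(750/75) = 6 · 1 = 6
  d = 125: d(125) · 𝟙(750/125) = 4 · 1 = 4
  d = 150: d(150) · 𝟙(750/150) = 12 · 1 = 12
  d = 250: d(250) · 𝟙(750/250) = 8 · 1 = 8
  d = 375: d(375) · 𝟙(750/375) = 8 · 1 = 8
  d = 750: d(750) · 𝟙(750/750) = 16 · 1 = 16
Summing: (d * 𝟙)(750) = 1 + 2 + 2 + 2 + 4 + 4 + 4 + 3 + 8 + 6 + 6 + 4 + 12 + 8 + 8 + 16 = 90.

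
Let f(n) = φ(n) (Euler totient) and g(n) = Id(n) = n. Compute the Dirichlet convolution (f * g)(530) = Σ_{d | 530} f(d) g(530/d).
(φ * Id)(530) = 2835

Divisors of 530: [1, 2, 5, 10, 53, 106, 265, 530]. For each d | 530:
  d = 1: φ(1) · Id(530/1) = 1 · 530 = 530
  d = 2: φ(2) · Id(530/2) = 1 · 265 = 265
  d = 5: φ(5) · Id(530/5) = 4 · 106 = 424
  d = 10: φ(10) · Id(530/10) = 4 · 53 = 212
  d = 53: φ(53) · Id(530/53) = 52 · 10 = 520
  d = 106: φ(106) · Id(530/106) = 52 · 5 = 260
  d = 265: φ(265) · Id(530/265) = 208 · 2 = 416
  d = 530: φ(530) · Id(530/530) = 208 · 1 = 208
Summing: (φ * Id)(530) = 530 + 265 + 424 + 212 + 520 + 260 + 416 + 208 = 2835.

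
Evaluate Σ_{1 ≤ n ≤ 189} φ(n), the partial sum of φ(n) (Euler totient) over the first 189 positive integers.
Σ_{n ≤ 189} φ(n) = 10904

Compute φ(n) for each 1 ≤ n ≤ 189: φ(1) = 1, φ(2) = 1, φ(3) = 2, φ(4) = 2, φ(5) = 4, φ(6) = 2, φ(7) = 6, φ(8) = 4, φ(9) = 6, φ(10) = 4, φ(11) = 10, φ(12) = 4, φ(13) = 12, φ(14) = 6, φ(15) = 8, φ(16) = 8, φ(17) = 16, φ(18) = 6, φ(19) = 18, φ(20) = 8, φ(21) = 12, φ(22) = 10, φ(23) = 22, φ(24) = 8, φ(25) = 20, φ(26) = 12, φ(27) = 18, φ(28) = 12, φ(29) = 28, φ(30) = 8, φ(31) = 30, φ(32) = 16, φ(33) = 20, φ(34) = 16, φ(35) = 24, φ(36) = 12, φ(37) = 36, φ(38) = 18, φ(39) = 24, φ(40) = 16, φ(41) = 40, φ(42) = 12, φ(43) = 42, φ(44) = 20, φ(45) = 24, φ(46) = 22, φ(47) = 46, φ(48) = 16, φ(49) = 42, φ(50) = 20, φ(51) = 32, φ(52) = 24, φ(53) = 52, φ(54) = 18, φ(55) = 40, φ(56) = 24, φ(57) = 36, φ(58) = 28, φ(59) = 58, φ(60) = 16, φ(61) = 60, φ(62) = 30, φ(63) = 36, φ(64) = 32, φ(65) = 48, φ(66) = 20, φ(67) = 66, φ(68) = 32, φ(69) = 44, φ(70) = 24, φ(71) = 70, φ(72) = 24, φ(73) = 72, φ(74) = 36, φ(75) = 40, φ(76) = 36, φ(77) = 60, φ(78) = 24, φ(79) = 78, φ(80) = 32, φ(81) = 54, φ(82) = 40, φ(83) = 82, φ(84) = 24, φ(85) = 64, φ(86) = 42, φ(87) = 56, φ(88) = 40, φ(89) = 88, φ(90) = 24, φ(91) = 72, φ(92) = 44, φ(93) = 60, φ(94) = 46, φ(95) = 72, φ(96) = 32, φ(97) = 96, φ(98) = 42, φ(99) = 60, φ(100) = 40, φ(101) = 100, φ(102) = 32, φ(103) = 102, φ(104) = 48, φ(105) = 48, φ(106) = 52, φ(107) = 106, φ(108) = 36, φ(109) = 108, φ(110) = 40, φ(111) = 72, φ(112) = 48, φ(113) = 112, φ(114) = 36, φ(115) = 88, φ(116) = 56, φ(117) = 72, φ(118) = 58, φ(119) = 96, φ(120) = 32, φ(121) = 110, φ(122) = 60, φ(123) = 80, φ(124) = 60, φ(125) = 100, φ(126) = 36, φ(127) = 126, φ(128) = 64, φ(129) = 84, φ(130) = 48, φ(131) = 130, φ(132) = 40, φ(133) = 108, φ(134) = 66, φ(135) = 72, φ(136) = 64, φ(137) = 136, φ(138) = 44, φ(139) = 138, φ(140) = 48, φ(141) = 92, φ(142) = 70, φ(143) = 120, φ(144) = 48, φ(145) = 112, φ(146) = 72, φ(147) = 84, φ(148) = 72, φ(149) = 148, φ(150) = 40, φ(151) = 150, φ(152) = 72, φ(153) = 96, φ(154) = 60, φ(155) = 120, φ(156) = 48, φ(157) = 156, φ(158) = 78, φ(159) = 104, φ(160) = 64, φ(161) = 132, φ(162) = 54, φ(163) = 162, φ(164) = 80, φ(165) = 80, φ(166) = 82, φ(167) = 166, φ(168) = 48, φ(169) = 156, φ(170) = 64, φ(171) = 108, φ(172) = 84, φ(173) = 172, φ(174) = 56, φ(175) = 120, φ(176) = 80, φ(177) = 116, φ(178) = 88, φ(179) = 178, φ(180) = 48, φ(181) = 180, φ(182) = 72, φ(183) = 120, φ(184) = 88, φ(185) = 144, φ(186) = 60, φ(187) = 160, φ(188) = 92, φ(189) = 108. Summing all 189 values: 10904. (Average order: Σ_{n ≤ x} φ(n) ~ (3/π²) x². For x = 189, (3/π²)·189² ≈ 10857.88.)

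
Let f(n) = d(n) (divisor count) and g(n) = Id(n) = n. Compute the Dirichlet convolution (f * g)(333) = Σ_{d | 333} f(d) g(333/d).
(d * Id)(333) = 702

Divisors of 333: [1, 3, 9, 37, 111, 333]. For each d | 333:
  d = 1: d(1) · Id(333/1) = 1 · 333 = 333
  d = 3: d(3) · Id(333/3) = 2 · 111 = 222
  d = 9: d(9) · Id(333/9) = 3 · 37 = 111
  d = 37: d(37) · Id(333/37) = 2 · 9 = 18
  d = 111: d(111) · Id(333/111) = 4 · 3 = 12
  d = 333: d(333) · Id(333/333) = 6 · 1 = 6
Summing: (d * Id)(333) = 333 + 222 + 111 + 18 + 12 + 6 = 702.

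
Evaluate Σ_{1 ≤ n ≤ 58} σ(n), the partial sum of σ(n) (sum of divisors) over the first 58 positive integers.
Σ_{n ≤ 58} σ(n) = 2786

Compute σ(n) for each 1 ≤ n ≤ 58: σ(1) = 1, σ(2) = 3, σ(3) = 4, σ(4) = 7, σ(5) = 6, σ(6) = 12, σ(7) = 8, σ(8) = 15, σ(9) = 13, σ(10) = 18, σ(11) = 12, σ(12) = 28, σ(13) = 14, σ(14) = 24, σ(15) = 24, σ(16) = 31, σ(17) = 18, σ(18) = 39, σ(19) = 20, σ(20) = 42, σ(21) = 32, σ(22) = 36, σ(23) = 24, σ(24) = 60, σ(25) = 31, σ(26) = 42, σ(27) = 40, σ(28) = 56, σ(29) = 30, σ(30) = 72, σ(31) = 32, σ(32) = 63, σ(33) = 48, σ(34) = 54, σ(35) = 48, σ(36) = 91, σ(37) = 38, σ(38) = 60, σ(39) = 56, σ(40) = 90, σ(41) = 42, σ(42) = 96, σ(43) = 44, σ(44) = 84, σ(45) = 78, σ(46) = 72, σ(47) = 48, σ(48) = 124, σ(49) = 57, σ(50) = 93, σ(51) = 72, σ(52) = 98, σ(53) = 54, σ(54) = 120, σ(55) = 72, σ(56) = 120, σ(57) = 80, σ(58) = 90. Summing all 58 values: 2786. (Average order: Σ_{n ≤ x} σ(n) ~ (π²/12) x². For x = 58, (π²/12)·58² ≈ 2766.78.)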